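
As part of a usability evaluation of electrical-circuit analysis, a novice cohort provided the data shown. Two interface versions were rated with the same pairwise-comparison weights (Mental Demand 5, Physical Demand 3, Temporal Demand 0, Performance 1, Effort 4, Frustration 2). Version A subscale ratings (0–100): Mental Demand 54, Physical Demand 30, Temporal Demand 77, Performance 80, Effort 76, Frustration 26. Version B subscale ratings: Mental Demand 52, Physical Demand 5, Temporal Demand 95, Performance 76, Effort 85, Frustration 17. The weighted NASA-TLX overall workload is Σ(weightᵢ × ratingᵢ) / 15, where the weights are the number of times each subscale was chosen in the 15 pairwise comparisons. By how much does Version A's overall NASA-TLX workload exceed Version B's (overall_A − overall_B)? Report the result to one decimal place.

4.7

Version A weighted sum = 5·54 + 3·30 + 0·77 + 1·80 + 4·76 + 2·26 = 270 + 90 + 0 + 80 + 304 + 52 = 796; overall_A = 796/15 = 53.0667.
Version B weighted sum = 5·52 + 3·5 + 0·95 + 1·76 + 4·85 + 2·17 = 260 + 15 + 0 + 76 + 340 + 34 = 725; overall_B = 725/15 = 48.3333.
Difference = 53.0667 − 48.3333 = 4.7334 ≈ 4.7.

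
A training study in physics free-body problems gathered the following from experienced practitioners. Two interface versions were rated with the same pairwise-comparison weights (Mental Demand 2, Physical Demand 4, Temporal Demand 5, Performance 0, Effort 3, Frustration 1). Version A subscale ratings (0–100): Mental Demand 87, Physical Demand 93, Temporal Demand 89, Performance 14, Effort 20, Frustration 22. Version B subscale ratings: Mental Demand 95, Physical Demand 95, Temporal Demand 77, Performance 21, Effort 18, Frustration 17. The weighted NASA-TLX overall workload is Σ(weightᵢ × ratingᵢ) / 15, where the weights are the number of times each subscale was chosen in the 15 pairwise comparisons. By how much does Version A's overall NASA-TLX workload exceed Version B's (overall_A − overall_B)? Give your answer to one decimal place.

Version A weighted sum = 2·87 + 4·93 + 5·89 + 0·14 + 3·20 + 1·22 = 174 + 372 + 445 + 0 + 60 + 22 = 1073; overall_A = 1073/15 = 71.5333.
Version B weighted sum = 2·95 + 4·95 + 5·77 + 0·21 + 3·18 + 1·17 = 190 + 380 + 385 + 0 + 54 + 17 = 1026; overall_B = 1026/15 = 68.4000.
Difference = 71.5333 − 68.4000 = 3.1333 ≈ 3.1.

3.1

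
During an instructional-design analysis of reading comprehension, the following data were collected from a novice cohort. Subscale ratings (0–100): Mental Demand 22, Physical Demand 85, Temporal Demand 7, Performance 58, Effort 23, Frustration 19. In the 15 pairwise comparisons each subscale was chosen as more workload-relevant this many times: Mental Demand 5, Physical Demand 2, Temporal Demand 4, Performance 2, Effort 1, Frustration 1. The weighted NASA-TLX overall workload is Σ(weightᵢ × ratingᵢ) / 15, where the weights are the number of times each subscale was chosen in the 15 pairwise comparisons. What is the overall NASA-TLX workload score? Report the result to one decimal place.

The tallies are the weights (they sum to 15).
Weighted sum = 5·22 + 2·85 + 4·7 + 2·58 + 1·23 + 1·19
            = 110 + 170 + 28 + 116 + 23 + 19 = 466.
Overall workload = 466 / 15 = 31.0667 ≈ 31.1.

31.1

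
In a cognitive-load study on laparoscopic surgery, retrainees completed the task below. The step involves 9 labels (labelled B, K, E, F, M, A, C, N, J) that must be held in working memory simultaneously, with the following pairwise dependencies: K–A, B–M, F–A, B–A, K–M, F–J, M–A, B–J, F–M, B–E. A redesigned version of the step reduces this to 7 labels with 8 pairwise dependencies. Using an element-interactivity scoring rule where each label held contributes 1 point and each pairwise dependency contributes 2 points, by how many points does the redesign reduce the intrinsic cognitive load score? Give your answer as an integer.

Original: 9 × 1 + 10 × 2 = 9 + 20 = 29.
Redesigned: 7 × 1 + 8 × 2 = 7 + 16 = 23.
Reduction = 29 − 23 = 6.

6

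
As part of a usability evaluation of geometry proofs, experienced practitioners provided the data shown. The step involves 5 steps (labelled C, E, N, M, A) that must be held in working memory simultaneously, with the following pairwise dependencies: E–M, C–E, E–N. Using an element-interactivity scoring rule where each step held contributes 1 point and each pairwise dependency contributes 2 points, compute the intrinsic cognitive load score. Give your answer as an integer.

11

Count of steps held simultaneously: 5.
Count of pairwise dependencies listed: 3.
Element contribution: 5 × 1 = 5.
Interaction contribution: 3 × 2 = 6.
Intrinsic load = 5 + 6 = 11.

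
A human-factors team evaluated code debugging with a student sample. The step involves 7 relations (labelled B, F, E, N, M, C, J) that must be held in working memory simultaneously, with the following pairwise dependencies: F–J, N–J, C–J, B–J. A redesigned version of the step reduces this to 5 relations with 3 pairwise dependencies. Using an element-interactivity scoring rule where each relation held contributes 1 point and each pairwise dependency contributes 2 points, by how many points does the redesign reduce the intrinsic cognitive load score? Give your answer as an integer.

Original: 7 × 1 + 4 × 2 = 7 + 8 = 15.
Redesigned: 5 × 1 + 3 × 2 = 5 + 6 = 11.
Reduction = 15 − 11 = 4.

4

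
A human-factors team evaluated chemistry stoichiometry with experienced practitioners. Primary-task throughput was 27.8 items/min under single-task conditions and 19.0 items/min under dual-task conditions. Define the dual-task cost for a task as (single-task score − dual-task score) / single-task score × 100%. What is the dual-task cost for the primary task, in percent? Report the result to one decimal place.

31.7

Cost = (27.8 − 19.0) / 27.8 × 100%
     = 8.8000 / 27.8 × 100% = 31.6547%.
≈ 31.7%.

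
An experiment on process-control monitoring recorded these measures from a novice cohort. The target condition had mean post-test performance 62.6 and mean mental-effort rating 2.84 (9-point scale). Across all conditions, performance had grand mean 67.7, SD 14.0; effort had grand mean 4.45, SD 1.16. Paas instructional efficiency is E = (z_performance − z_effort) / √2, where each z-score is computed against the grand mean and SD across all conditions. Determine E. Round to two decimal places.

0.72

z_performance = (62.6 − 67.7) / 14.0 = -5.1000 / 14.0 = -0.3643.
z_effort = (2.84 − 4.45) / 1.16 = -1.6100 / 1.16 = -1.3879.
z_P − z_E = -0.3643 − (-1.3879) = 1.0236.
E = 1.0236 / √2 = 1.0236 / 1.41421 = 0.7238 ≈ 0.72.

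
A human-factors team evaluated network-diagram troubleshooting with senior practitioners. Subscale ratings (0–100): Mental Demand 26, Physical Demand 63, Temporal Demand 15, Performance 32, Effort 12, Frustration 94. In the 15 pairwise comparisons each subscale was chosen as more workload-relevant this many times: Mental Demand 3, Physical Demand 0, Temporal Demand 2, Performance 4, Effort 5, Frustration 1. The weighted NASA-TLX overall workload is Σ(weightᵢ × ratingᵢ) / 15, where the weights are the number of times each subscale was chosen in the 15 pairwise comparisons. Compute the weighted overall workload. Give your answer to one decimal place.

26.0

The tallies are the weights (they sum to 15).
Weighted sum = 3·26 + 0·63 + 2·15 + 4·32 + 5·12 + 1·94
            = 78 + 0 + 30 + 128 + 60 + 94 = 390.
Overall workload = 390 / 15 = 26.0000 ≈ 26.0.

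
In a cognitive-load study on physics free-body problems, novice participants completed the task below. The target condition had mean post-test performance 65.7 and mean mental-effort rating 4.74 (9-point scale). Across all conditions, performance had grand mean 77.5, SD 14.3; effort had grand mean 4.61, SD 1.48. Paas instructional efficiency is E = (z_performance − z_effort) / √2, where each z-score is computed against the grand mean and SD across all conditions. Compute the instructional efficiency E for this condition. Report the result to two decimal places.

z_performance = (65.7 − 77.5) / 14.3 = -11.8000 / 14.3 = -0.8252.
z_effort = (4.74 − 4.61) / 1.48 = 0.1300 / 1.48 = 0.0878.
z_P − z_E = -0.8252 − 0.0878 = -0.9130.
E = -0.9130 / √2 = -0.9130 / 1.41421 = -0.6456 ≈ -0.65.

-0.65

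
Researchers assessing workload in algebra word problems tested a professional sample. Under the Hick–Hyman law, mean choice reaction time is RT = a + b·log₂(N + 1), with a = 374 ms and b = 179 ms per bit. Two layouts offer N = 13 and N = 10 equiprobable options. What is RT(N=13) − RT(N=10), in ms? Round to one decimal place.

62.3

RT(13) = 374 + 179·log₂(14) = 374 + 179·3.8074 = 1055.5246 ms.
RT(10) = 374 + 179·log₂(11) = 374 + 179·3.4594 = 993.2326 ms.
Difference = 1055.5246 − 993.2326 = 62.2920 ≈ 62.3 ms.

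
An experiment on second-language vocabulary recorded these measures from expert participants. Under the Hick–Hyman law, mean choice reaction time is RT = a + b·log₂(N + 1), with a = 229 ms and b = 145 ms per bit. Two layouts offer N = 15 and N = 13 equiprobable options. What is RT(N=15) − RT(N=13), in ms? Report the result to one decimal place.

27.9

RT(15) = 229 + 145·log₂(16) = 229 + 145·4.0000 = 809.0000 ms.
RT(13) = 229 + 145·log₂(14) = 229 + 145·3.8074 = 781.0730 ms.
Difference = 809.0000 − 781.0730 = 27.9270 ≈ 27.9 ms.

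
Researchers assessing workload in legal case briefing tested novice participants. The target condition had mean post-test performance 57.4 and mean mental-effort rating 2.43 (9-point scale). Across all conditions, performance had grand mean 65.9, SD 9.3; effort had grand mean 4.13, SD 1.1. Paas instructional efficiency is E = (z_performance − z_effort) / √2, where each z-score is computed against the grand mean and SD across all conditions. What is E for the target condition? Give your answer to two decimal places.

z_performance = (57.4 − 65.9) / 9.3 = -8.5000 / 9.3 = -0.9140.
z_effort = (2.43 − 4.13) / 1.1 = -1.7000 / 1.1 = -1.5455.
z_P − z_E = -0.9140 − (-1.5455) = 0.6315.
E = 0.6315 / √2 = 0.6315 / 1.41421 = 0.4465 ≈ 0.45.

0.45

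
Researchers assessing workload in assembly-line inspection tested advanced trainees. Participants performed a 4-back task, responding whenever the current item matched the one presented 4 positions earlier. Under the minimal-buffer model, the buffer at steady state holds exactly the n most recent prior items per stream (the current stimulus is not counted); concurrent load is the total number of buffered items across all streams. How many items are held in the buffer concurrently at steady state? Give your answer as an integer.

The buffer holds the 4 most recent prior items.
Steady-state concurrent load = 4 items.

4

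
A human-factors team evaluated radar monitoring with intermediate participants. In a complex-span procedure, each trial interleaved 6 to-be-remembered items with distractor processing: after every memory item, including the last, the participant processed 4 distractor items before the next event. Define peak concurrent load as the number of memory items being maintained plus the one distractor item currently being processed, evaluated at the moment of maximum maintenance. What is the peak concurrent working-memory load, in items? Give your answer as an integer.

7

Maintenance is greatest during the distractor(s) after memory item 6: all 6 memory items are being held.
One distractor item is concurrently being processed.
Peak concurrent load = 6 + 1 = 7 items.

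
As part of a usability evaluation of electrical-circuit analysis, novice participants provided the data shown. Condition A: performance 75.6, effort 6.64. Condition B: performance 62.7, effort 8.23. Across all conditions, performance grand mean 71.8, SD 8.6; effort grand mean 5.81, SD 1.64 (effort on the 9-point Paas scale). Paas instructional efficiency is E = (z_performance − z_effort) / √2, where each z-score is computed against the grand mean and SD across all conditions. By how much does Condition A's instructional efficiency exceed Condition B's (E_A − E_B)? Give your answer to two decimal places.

Condition A: z_P = (75.6 − 71.8)/8.6 = 0.4419; z_E = (6.64 − 5.81)/1.64 = 0.5061; E_A = (0.4419 − 0.5061)/√2 = -0.0454.
Condition B: z_P = (62.7 − 71.8)/8.6 = -1.0581; z_E = (8.23 − 5.81)/1.64 = 1.4756; E_B = (-1.0581 − 1.4756)/√2 = -1.7916.
E_A − E_B = -0.0454 − (-1.7916) = 1.7462 ≈ 1.75.

1.75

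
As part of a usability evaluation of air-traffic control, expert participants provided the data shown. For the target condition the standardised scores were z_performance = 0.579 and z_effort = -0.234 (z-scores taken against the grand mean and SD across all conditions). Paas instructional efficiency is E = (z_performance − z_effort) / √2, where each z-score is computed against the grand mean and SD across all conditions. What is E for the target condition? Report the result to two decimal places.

z_P − z_E = 0.579 − (-0.234) = 0.8130.
E = 0.8130 / √2 = 0.8130 / 1.41421 = 0.5749 ≈ 0.57.

0.57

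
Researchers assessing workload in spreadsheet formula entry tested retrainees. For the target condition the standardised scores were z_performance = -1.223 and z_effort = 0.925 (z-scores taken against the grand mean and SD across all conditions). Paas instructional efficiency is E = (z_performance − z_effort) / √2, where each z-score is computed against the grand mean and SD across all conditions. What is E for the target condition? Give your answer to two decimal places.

z_P − z_E = -1.223 − 0.925 = -2.1480.
E = -2.1480 / √2 = -2.1480 / 1.41421 = -1.5189 ≈ -1.52.

-1.52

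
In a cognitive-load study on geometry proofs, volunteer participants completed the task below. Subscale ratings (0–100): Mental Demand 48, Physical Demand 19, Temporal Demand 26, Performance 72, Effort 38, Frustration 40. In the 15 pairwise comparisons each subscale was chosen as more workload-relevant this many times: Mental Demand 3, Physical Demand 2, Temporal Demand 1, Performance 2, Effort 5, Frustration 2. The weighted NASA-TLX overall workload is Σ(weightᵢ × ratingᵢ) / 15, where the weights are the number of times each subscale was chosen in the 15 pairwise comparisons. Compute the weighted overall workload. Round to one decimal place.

41.5

The tallies are the weights (they sum to 15).
Weighted sum = 3·48 + 2·19 + 1·26 + 2·72 + 5·38 + 2·40
            = 144 + 38 + 26 + 144 + 190 + 80 = 622.
Overall workload = 622 / 15 = 41.4667 ≈ 41.5.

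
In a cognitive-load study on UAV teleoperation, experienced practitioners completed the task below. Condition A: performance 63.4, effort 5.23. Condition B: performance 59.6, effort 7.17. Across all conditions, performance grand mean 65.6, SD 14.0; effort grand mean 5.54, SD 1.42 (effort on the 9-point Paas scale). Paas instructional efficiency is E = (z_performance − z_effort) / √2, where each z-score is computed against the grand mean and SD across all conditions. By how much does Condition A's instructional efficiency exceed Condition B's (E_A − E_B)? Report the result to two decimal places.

Condition A: z_P = (63.4 − 65.6)/14.0 = -0.1571; z_E = (5.23 − 5.54)/1.42 = -0.2183; E_A = (-0.1571 − (-0.2183))/√2 = 0.0433.
Condition B: z_P = (59.6 − 65.6)/14.0 = -0.4286; z_E = (7.17 − 5.54)/1.42 = 1.1479; E_B = (-0.4286 − 1.1479)/√2 = -1.1148.
E_A − E_B = 0.0433 − (-1.1148) = 1.1581 ≈ 1.16.

1.16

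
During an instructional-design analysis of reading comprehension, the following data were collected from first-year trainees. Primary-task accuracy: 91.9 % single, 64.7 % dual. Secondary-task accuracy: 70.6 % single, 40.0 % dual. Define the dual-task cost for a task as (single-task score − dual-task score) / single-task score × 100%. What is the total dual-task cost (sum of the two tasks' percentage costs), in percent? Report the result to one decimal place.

Primary cost = (91.9 − 64.7) / 91.9 × 100% = 29.5974%.
Secondary cost = (70.6 − 40.0) / 70.6 × 100% = 43.3428%.
Total = 29.5974% + 43.3428% = 72.9402% ≈ 72.9%.

72.9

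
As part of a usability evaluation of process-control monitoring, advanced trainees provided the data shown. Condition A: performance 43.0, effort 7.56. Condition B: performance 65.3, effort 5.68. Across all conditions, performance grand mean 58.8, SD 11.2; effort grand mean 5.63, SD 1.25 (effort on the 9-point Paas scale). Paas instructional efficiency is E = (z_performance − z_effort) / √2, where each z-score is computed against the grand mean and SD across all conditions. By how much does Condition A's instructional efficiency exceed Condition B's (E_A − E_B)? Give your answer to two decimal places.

Condition A: z_P = (43.0 − 58.8)/11.2 = -1.4107; z_E = (7.56 − 5.63)/1.25 = 1.5440; E_A = (-1.4107 − 1.5440)/√2 = -2.0893.
Condition B: z_P = (65.3 − 58.8)/11.2 = 0.5804; z_E = (5.68 − 5.63)/1.25 = 0.0400; E_B = (0.5804 − 0.0400)/√2 = 0.3821.
E_A − E_B = -2.0893 − 0.3821 = -2.4714 ≈ -2.47.

-2.47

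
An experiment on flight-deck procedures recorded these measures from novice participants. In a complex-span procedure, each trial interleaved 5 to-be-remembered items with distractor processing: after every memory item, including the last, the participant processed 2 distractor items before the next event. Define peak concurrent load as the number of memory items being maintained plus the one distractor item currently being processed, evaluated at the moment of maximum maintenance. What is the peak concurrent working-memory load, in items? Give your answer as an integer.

Maintenance is greatest during the distractor(s) after memory item 5: all 5 memory items are being held.
One distractor item is concurrently being processed.
Peak concurrent load = 5 + 1 = 6 items.

6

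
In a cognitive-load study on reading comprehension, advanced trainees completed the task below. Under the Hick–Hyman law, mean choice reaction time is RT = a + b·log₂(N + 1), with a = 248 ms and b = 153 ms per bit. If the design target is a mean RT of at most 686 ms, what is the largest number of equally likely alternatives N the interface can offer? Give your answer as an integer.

Set 248 + 153·log₂(N + 1) ≤ 686.
log₂(N + 1) ≤ (686 − 248) / 153 = 2.8627.
N + 1 ≤ 2^2.8627 = 7.2738.
N ≤ 6.2738, so the largest integer N is 6.

6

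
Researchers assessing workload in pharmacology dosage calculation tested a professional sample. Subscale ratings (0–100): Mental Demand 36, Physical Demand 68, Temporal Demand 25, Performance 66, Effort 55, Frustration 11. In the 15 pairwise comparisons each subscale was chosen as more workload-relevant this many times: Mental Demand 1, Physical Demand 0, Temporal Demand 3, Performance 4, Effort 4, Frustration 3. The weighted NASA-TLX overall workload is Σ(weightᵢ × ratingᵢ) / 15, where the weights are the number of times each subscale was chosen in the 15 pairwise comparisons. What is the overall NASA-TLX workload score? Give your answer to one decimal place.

The tallies are the weights (they sum to 15).
Weighted sum = 1·36 + 0·68 + 3·25 + 4·66 + 4·55 + 3·11
            = 36 + 0 + 75 + 264 + 220 + 33 = 628.
Overall workload = 628 / 15 = 41.8667 ≈ 41.9.

41.9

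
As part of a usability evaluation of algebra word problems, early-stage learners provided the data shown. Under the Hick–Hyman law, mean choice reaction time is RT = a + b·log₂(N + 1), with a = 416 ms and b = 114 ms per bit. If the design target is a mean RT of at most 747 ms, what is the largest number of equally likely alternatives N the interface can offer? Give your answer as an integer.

Set 416 + 114·log₂(N + 1) ≤ 747.
log₂(N + 1) ≤ (747 − 416) / 114 = 2.9035.
N + 1 ≤ 2^2.9035 = 7.4824.
N ≤ 6.4824, so the largest integer N is 6.

6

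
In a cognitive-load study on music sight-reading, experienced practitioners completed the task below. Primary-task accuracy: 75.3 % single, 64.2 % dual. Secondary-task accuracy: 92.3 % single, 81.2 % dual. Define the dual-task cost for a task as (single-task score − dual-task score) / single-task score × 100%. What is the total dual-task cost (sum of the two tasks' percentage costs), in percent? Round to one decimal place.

Primary cost = (75.3 − 64.2) / 75.3 × 100% = 14.7410%.
Secondary cost = (92.3 − 81.2) / 92.3 × 100% = 12.0260%.
Total = 14.7410% + 12.0260% = 26.7670% ≈ 26.8%.

26.8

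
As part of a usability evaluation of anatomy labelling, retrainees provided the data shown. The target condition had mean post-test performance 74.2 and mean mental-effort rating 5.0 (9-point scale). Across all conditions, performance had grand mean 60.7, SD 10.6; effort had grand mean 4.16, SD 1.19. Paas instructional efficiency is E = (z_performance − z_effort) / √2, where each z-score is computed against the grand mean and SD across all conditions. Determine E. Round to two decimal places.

0.40

z_performance = (74.2 − 60.7) / 10.6 = 13.5000 / 10.6 = 1.2736.
z_effort = (5.0 − 4.16) / 1.19 = 0.8400 / 1.19 = 0.7059.
z_P − z_E = 1.2736 − 0.7059 = 0.5677.
E = 0.5677 / √2 = 0.5677 / 1.41421 = 0.4014 ≈ 0.40.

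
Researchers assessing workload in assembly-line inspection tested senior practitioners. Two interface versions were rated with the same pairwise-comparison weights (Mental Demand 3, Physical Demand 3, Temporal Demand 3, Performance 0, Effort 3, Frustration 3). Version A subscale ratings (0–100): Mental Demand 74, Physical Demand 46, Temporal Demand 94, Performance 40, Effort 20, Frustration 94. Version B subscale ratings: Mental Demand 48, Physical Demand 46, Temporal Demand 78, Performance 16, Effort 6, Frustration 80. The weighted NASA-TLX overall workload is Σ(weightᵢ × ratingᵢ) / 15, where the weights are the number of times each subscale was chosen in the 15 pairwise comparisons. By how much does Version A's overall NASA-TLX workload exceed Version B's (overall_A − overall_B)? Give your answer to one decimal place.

Version A weighted sum = 3·74 + 3·46 + 3·94 + 0·40 + 3·20 + 3·94 = 222 + 138 + 282 + 0 + 60 + 282 = 984; overall_A = 984/15 = 65.6000.
Version B weighted sum = 3·48 + 3·46 + 3·78 + 0·16 + 3·6 + 3·80 = 144 + 138 + 234 + 0 + 18 + 240 = 774; overall_B = 774/15 = 51.6000.
Difference = 65.6000 − 51.6000 = 14.0000 ≈ 14.0.

14.0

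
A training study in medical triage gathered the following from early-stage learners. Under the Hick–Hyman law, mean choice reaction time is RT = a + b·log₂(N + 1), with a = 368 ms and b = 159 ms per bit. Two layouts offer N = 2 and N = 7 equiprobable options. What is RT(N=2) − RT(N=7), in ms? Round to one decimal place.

RT(2) = 368 + 159·log₂(3) = 368 + 159·1.5850 = 620.0150 ms.
RT(7) = 368 + 159·log₂(8) = 368 + 159·3.0000 = 845.0000 ms.
Difference = 620.0150 − 845.0000 = -224.9850 ≈ -225.0 ms.

-225.0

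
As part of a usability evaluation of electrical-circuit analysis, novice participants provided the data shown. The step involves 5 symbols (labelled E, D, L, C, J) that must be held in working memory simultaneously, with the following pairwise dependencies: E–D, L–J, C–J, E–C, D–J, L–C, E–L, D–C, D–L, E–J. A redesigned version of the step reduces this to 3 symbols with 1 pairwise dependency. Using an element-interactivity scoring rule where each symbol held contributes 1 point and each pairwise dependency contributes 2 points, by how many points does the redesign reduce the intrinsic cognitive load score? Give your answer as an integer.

20

Original: 5 × 1 + 10 × 2 = 5 + 20 = 25.
Redesigned: 3 × 1 + 1 × 2 = 3 + 2 = 5.
Reduction = 25 − 5 = 20.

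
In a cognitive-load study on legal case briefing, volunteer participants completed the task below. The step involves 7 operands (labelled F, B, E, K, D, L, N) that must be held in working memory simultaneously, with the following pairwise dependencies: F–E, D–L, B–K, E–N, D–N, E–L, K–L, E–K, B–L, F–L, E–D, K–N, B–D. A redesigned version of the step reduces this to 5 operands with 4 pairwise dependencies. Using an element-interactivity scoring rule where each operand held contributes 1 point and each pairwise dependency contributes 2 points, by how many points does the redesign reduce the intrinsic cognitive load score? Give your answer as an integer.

Original: 7 × 1 + 13 × 2 = 7 + 26 = 33.
Redesigned: 5 × 1 + 4 × 2 = 5 + 8 = 13.
Reduction = 33 − 13 = 20.

20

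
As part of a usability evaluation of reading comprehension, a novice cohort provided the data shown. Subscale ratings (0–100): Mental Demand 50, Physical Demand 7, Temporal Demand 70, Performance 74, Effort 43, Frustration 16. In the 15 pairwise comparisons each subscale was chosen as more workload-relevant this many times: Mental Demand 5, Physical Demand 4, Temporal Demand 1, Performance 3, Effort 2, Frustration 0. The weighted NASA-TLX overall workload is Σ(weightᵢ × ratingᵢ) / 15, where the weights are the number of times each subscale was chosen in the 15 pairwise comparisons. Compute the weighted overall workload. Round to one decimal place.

The tallies are the weights (they sum to 15).
Weighted sum = 5·50 + 4·7 + 1·70 + 3·74 + 2·43 + 0·16
            = 250 + 28 + 70 + 222 + 86 + 0 = 656.
Overall workload = 656 / 15 = 43.7333 ≈ 43.7.

43.7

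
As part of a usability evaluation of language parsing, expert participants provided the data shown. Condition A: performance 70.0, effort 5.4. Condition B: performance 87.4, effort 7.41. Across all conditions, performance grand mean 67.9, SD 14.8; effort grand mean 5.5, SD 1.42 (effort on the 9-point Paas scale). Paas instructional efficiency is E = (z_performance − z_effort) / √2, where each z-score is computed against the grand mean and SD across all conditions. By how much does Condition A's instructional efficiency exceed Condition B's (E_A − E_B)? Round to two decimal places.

Condition A: z_P = (70.0 − 67.9)/14.8 = 0.1419; z_E = (5.4 − 5.5)/1.42 = -0.0704; E_A = (0.1419 − (-0.0704))/√2 = 0.1501.
Condition B: z_P = (87.4 − 67.9)/14.8 = 1.3176; z_E = (7.41 − 5.5)/1.42 = 1.3451; E_B = (1.3176 − 1.3451)/√2 = -0.0194.
E_A − E_B = 0.1501 − (-0.0194) = 0.1695 ≈ 0.17.

0.17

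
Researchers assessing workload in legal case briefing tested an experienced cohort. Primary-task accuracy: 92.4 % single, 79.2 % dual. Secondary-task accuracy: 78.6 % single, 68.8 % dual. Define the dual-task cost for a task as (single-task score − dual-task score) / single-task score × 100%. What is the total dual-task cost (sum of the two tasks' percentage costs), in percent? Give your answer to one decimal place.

26.8

Primary cost = (92.4 − 79.2) / 92.4 × 100% = 14.2857%.
Secondary cost = (78.6 − 68.8) / 78.6 × 100% = 12.4682%.
Total = 14.2857% + 12.4682% = 26.7539% ≈ 26.8%.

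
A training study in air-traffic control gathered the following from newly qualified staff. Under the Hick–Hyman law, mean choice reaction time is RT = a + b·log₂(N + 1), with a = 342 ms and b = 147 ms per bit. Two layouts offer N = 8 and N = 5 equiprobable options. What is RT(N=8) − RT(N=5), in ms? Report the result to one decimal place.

86.0

RT(8) = 342 + 147·log₂(9) = 342 + 147·3.1699 = 807.9753 ms.
RT(5) = 342 + 147·log₂(6) = 342 + 147·2.5850 = 721.9950 ms.
Difference = 807.9753 − 721.9950 = 85.9803 ≈ 86.0 ms.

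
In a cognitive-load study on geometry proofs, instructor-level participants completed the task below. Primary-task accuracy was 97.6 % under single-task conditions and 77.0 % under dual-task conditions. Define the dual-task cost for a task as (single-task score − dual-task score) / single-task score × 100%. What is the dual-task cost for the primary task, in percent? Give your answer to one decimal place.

21.1

Cost = (97.6 − 77.0) / 97.6 × 100%
     = 20.6000 / 97.6 × 100% = 21.1066%.
≈ 21.1%.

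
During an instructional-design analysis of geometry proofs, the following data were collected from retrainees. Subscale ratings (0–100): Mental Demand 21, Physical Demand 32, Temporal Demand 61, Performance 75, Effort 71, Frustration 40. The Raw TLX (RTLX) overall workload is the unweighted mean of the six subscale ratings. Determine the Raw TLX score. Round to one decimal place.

Sum of ratings = 21 + 32 + 61 + 75 + 71 + 40 = 300.
RTLX = 300 / 6 = 50.0000 ≈ 50.0.

50.0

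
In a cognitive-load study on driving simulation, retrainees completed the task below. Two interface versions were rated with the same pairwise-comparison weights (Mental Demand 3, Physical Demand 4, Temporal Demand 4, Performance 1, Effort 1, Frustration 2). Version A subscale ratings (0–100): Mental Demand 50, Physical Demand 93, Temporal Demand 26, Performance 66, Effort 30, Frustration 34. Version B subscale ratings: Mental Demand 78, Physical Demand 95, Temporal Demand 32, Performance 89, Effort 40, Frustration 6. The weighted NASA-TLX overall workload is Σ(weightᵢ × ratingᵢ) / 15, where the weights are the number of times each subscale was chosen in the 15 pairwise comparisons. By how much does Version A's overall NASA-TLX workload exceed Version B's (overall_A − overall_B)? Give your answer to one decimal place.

Version A weighted sum = 3·50 + 4·93 + 4·26 + 1·66 + 1·30 + 2·34 = 150 + 372 + 104 + 66 + 30 + 68 = 790; overall_A = 790/15 = 52.6667.
Version B weighted sum = 3·78 + 4·95 + 4·32 + 1·89 + 1·40 + 2·6 = 234 + 380 + 128 + 89 + 40 + 12 = 883; overall_B = 883/15 = 58.8667.
Difference = 52.6667 − 58.8667 = -6.2000 ≈ -6.2.

-6.2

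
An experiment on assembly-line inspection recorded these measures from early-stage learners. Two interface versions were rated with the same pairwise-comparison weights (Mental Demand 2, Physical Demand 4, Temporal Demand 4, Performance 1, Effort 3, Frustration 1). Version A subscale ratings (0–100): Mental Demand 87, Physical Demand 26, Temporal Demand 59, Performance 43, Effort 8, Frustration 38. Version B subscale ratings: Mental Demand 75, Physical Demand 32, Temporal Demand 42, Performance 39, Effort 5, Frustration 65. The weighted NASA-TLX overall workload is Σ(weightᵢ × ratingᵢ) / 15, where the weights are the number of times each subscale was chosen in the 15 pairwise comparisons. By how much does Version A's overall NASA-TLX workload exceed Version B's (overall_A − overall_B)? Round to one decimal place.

3.6

Version A weighted sum = 2·87 + 4·26 + 4·59 + 1·43 + 3·8 + 1·38 = 174 + 104 + 236 + 43 + 24 + 38 = 619; overall_A = 619/15 = 41.2667.
Version B weighted sum = 2·75 + 4·32 + 4·42 + 1·39 + 3·5 + 1·65 = 150 + 128 + 168 + 39 + 15 + 65 = 565; overall_B = 565/15 = 37.6667.
Difference = 41.2667 − 37.6667 = 3.6000 ≈ 3.6.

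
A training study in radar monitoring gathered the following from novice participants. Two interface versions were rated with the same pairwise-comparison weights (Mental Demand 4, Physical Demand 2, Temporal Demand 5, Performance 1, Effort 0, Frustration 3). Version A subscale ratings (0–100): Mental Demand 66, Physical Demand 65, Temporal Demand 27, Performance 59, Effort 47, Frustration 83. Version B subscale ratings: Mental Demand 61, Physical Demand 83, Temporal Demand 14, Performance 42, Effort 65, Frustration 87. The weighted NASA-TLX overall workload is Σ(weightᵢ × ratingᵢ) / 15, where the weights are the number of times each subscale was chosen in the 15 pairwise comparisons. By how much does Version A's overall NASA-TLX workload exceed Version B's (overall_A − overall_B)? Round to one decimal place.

Version A weighted sum = 4·66 + 2·65 + 5·27 + 1·59 + 0·47 + 3·83 = 264 + 130 + 135 + 59 + 0 + 249 = 837; overall_A = 837/15 = 55.8000.
Version B weighted sum = 4·61 + 2·83 + 5·14 + 1·42 + 0·65 + 3·87 = 244 + 166 + 70 + 42 + 0 + 261 = 783; overall_B = 783/15 = 52.2000.
Difference = 55.8000 − 52.2000 = 3.6000 ≈ 3.6.

3.6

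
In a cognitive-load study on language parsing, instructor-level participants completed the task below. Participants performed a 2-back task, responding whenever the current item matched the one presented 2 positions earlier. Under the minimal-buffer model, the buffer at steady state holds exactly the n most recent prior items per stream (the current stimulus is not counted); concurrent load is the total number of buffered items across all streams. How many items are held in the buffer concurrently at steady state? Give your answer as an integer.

The buffer holds the 2 most recent prior items.
Steady-state concurrent load = 2 items.

2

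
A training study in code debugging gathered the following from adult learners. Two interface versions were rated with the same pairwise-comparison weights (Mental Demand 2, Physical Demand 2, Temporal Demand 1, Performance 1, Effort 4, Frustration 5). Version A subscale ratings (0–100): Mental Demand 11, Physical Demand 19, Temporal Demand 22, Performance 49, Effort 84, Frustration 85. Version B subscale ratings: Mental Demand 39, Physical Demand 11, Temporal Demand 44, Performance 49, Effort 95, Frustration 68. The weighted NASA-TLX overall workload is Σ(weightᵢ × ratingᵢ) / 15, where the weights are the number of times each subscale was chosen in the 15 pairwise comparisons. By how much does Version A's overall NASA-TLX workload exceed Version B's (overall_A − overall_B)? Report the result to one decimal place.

-1.4

Version A weighted sum = 2·11 + 2·19 + 1·22 + 1·49 + 4·84 + 5·85 = 22 + 38 + 22 + 49 + 336 + 425 = 892; overall_A = 892/15 = 59.4667.
Version B weighted sum = 2·39 + 2·11 + 1·44 + 1·49 + 4·95 + 5·68 = 78 + 22 + 44 + 49 + 380 + 340 = 913; overall_B = 913/15 = 60.8667.
Difference = 59.4667 − 60.8667 = -1.4000 ≈ -1.4.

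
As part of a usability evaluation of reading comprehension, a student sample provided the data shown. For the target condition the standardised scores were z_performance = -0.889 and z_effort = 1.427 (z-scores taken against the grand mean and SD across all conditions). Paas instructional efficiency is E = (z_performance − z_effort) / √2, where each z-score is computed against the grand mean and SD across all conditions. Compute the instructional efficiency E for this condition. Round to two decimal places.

z_P − z_E = -0.889 − 1.427 = -2.3160.
E = -2.3160 / √2 = -2.3160 / 1.41421 = -1.6377 ≈ -1.64.

-1.64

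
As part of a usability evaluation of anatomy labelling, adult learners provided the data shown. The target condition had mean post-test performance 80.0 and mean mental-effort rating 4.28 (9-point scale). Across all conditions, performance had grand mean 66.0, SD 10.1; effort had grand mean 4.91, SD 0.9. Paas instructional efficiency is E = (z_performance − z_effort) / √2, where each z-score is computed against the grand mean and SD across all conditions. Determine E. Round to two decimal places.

z_performance = (80.0 − 66.0) / 10.1 = 14.0000 / 10.1 = 1.3861.
z_effort = (4.28 − 4.91) / 0.9 = -0.6300 / 0.9 = -0.7000.
z_P − z_E = 1.3861 − (-0.7000) = 2.0861.
E = 2.0861 / √2 = 2.0861 / 1.41421 = 1.4751 ≈ 1.48.

1.48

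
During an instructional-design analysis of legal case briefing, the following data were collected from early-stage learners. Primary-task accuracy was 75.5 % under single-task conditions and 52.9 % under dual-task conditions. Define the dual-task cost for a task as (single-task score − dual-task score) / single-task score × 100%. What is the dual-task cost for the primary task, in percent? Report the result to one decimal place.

Cost = (75.5 − 52.9) / 75.5 × 100%
     = 22.6000 / 75.5 × 100% = 29.9338%.
≈ 29.9%.

29.9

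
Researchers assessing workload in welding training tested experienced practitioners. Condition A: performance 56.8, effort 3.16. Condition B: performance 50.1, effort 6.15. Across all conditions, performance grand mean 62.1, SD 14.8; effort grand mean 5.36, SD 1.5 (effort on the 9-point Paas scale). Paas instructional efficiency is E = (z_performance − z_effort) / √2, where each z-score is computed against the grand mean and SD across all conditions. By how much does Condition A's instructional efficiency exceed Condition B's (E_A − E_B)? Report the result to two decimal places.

Condition A: z_P = (56.8 − 62.1)/14.8 = -0.3581; z_E = (3.16 − 5.36)/1.5 = -1.4667; E_A = (-0.3581 − (-1.4667))/√2 = 0.7839.
Condition B: z_P = (50.1 − 62.1)/14.8 = -0.8108; z_E = (6.15 − 5.36)/1.5 = 0.5267; E_B = (-0.8108 − 0.5267)/√2 = -0.9458.
E_A − E_B = 0.7839 − (-0.9458) = 1.7297 ≈ 1.73.

1.73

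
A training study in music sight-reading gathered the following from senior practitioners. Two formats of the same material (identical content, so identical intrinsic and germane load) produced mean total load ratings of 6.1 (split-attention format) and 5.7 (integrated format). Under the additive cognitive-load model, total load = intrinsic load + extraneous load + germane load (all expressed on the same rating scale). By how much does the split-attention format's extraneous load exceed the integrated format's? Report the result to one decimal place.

0.4

Intrinsic and germane load are equal across formats, so the difference in total load equals the difference in extraneous load.
Extraneous-load difference = 6.1 − 5.7 = 0.4.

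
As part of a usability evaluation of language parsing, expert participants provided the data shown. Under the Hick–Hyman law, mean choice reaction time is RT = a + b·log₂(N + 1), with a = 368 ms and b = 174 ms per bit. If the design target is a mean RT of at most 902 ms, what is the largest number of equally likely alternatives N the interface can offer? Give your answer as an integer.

Set 368 + 174·log₂(N + 1) ≤ 902.
log₂(N + 1) ≤ (902 − 368) / 174 = 3.0690.
N + 1 ≤ 2^3.0690 = 8.3919.
N ≤ 7.3919, so the largest integer N is 7.

7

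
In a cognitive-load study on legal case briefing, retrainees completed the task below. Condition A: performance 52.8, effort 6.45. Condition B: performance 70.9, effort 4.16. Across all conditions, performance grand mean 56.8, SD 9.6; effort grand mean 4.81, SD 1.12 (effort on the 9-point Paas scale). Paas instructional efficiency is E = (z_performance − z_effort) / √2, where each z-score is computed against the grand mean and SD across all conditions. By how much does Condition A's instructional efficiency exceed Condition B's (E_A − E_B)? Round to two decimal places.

Condition A: z_P = (52.8 − 56.8)/9.6 = -0.4167; z_E = (6.45 − 4.81)/1.12 = 1.4643; E_A = (-0.4167 − 1.4643)/√2 = -1.3301.
Condition B: z_P = (70.9 − 56.8)/9.6 = 1.4688; z_E = (4.16 − 4.81)/1.12 = -0.5804; E_B = (1.4688 − (-0.5804))/√2 = 1.4490.
E_A − E_B = -1.3301 − 1.4490 = -2.7791 ≈ -2.78.

-2.78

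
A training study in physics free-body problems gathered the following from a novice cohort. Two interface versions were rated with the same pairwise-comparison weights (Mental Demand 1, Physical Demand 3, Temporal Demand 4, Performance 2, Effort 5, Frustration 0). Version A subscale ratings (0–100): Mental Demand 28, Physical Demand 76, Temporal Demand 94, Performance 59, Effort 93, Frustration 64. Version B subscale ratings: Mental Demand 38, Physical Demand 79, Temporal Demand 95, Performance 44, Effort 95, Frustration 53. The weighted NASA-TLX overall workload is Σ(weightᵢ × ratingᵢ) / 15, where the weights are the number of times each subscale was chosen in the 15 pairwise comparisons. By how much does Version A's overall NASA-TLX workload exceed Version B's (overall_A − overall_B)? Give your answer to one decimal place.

Version A weighted sum = 1·28 + 3·76 + 4·94 + 2·59 + 5·93 + 0·64 = 28 + 228 + 376 + 118 + 465 + 0 = 1215; overall_A = 1215/15 = 81.0000.
Version B weighted sum = 1·38 + 3·79 + 4·95 + 2·44 + 5·95 + 0·53 = 38 + 237 + 380 + 88 + 475 + 0 = 1218; overall_B = 1218/15 = 81.2000.
Difference = 81.0000 − 81.2000 = -0.2000 ≈ -0.2.

-0.2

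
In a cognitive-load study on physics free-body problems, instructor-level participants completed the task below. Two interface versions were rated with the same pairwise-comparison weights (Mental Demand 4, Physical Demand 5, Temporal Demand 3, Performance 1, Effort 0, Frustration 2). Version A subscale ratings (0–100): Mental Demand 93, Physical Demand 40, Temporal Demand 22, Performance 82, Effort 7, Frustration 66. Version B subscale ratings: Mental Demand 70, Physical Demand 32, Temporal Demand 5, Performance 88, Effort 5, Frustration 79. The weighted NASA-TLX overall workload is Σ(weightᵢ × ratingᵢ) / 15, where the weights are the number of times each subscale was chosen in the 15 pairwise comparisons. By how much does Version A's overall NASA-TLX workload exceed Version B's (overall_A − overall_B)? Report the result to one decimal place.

10.1

Version A weighted sum = 4·93 + 5·40 + 3·22 + 1·82 + 0·7 + 2·66 = 372 + 200 + 66 + 82 + 0 + 132 = 852; overall_A = 852/15 = 56.8000.
Version B weighted sum = 4·70 + 5·32 + 3·5 + 1·88 + 0·5 + 2·79 = 280 + 160 + 15 + 88 + 0 + 158 = 701; overall_B = 701/15 = 46.7333.
Difference = 56.8000 − 46.7333 = 10.0667 ≈ 10.1.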